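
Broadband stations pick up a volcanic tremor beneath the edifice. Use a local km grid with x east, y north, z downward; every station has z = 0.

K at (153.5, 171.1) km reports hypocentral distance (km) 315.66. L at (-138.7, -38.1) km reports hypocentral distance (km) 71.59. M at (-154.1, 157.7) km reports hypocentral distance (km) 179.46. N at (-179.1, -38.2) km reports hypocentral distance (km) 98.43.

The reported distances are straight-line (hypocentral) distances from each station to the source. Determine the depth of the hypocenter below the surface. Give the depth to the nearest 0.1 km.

Each station gives a sphere (x−x_i)² + (y−y_i)² + z² = d_i² (stations at z=0).
Subtracting the K sphere from L and M: z² cancels, leaving linear equations in x and y:
-584.4 x − 418.4 y = 62367.95
-615.2 x − 26.8 y = 63213.98
Solving: x ≈ -102.496, y ≈ -5.901 km (keep extra digits for the depth step; rounded: -102.5, -5.9).
Then from the K sphere: z² = 315.66² − (x − 153.5)² − (y − 171.1)² with x = -102.496, y = -5.901, so z ≈ 52.706 ≈ 52.7 km.

z ≈ 52.7 km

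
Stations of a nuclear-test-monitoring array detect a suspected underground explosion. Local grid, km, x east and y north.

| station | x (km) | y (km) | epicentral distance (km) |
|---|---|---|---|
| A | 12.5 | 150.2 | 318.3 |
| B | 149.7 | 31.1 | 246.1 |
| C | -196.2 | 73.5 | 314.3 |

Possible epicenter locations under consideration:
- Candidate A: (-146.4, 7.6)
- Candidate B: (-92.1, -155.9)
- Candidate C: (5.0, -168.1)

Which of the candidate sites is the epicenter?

Candidate C

For each candidate, compare |candidate − station| to the reported distance:
Candidate A: residuals A 104.8, B 50.9, C 231.7 → max 231.7 km
Candidate B: residuals A 5.2, B 59.6, C 62.4 → max 62.4 km
Candidate C: residuals A 0.1, B 0.1, C 0.1 → max 0.1 km
Only Candidate C has all residuals ≈ 0.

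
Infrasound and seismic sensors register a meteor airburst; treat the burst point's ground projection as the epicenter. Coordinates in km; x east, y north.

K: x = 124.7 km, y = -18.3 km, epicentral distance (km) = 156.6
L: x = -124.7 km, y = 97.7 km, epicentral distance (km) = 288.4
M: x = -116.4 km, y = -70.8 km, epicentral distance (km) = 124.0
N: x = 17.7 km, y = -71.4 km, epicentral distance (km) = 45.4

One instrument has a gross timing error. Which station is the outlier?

Solve using three stations at a time. Using K, M, N (subtract circle equations pairwise → linear system) gives (x, y) ≈ (0.1, -113.1).
Distances from that point to each station vs reported:
  K: calculated 156.6 vs reported 156.6 → residual 0.0 km
  L: calculated 245.0 vs reported 288.4 → residual 43.4 km
  M: calculated 123.9 vs reported 124.0 → residual 0.1 km
  N: calculated 45.3 vs reported 45.4 → residual 0.1 km
K, M, N are mutually consistent (residuals ≈ 0); L is off by 43.4 km.

L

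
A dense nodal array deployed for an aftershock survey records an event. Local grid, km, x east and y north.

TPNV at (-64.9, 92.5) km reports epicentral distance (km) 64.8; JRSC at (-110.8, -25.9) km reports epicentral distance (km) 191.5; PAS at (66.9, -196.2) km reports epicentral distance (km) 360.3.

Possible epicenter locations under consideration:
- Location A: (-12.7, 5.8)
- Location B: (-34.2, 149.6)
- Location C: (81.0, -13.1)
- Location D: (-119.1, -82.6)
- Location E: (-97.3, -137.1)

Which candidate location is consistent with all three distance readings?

Location B

For each candidate, compare |candidate − station| to the reported distance:
Location A: residuals TPNV 36.4, JRSC 88.4, PAS 143.2 → max 143.2 km
Location B: residuals TPNV 0.0, JRSC 0.0, PAS 0.0 → max 0.0 km
Location C: residuals TPNV 115.3, JRSC 0.7, PAS 176.7 → max 176.7 km
Location D: residuals TPNV 118.5, JRSC 134.2, PAS 142.4 → max 142.4 km
Location E: residuals TPNV 167.1, JRSC 79.5, PAS 185.8 → max 185.8 km
Only Location B has all residuals ≈ 0.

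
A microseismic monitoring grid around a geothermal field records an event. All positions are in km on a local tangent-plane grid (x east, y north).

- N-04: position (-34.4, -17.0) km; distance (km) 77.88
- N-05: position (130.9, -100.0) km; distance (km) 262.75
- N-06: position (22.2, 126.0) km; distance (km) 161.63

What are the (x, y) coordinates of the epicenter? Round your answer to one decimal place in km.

Circle about each station: (x + 34.4)² + (y + 17.0)² = 77.88²; (x − 130.9)² + (y + 100.0)² = 262.75²; (x − 22.2)² + (y − 126.0)² = 161.63².
Subtracting the N-04 equation from the N-05 and N-06 equations removes the quadratic terms:
330.6 x − 166.0 y = -37309.82
113.2 x + 286.0 y = -5162.48
Solving the 2×2 system: x ≈ -101.7, y ≈ 22.2 km.
Check against N-04 (with the unrounded x, y): √((x + 34.4)²+(y + 17.0)²) = 77.89 ≈ 77.88 km. ✓

x ≈ -101.7 km, y ≈ 22.2 km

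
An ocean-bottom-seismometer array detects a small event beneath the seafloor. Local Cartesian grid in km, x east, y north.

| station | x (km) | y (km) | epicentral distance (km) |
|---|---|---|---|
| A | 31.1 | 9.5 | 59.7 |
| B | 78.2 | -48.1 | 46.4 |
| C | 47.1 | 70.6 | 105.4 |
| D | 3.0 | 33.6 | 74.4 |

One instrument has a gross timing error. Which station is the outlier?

A

Solve using three stations at a time. Using B, C, D (subtract circle equations pairwise → linear system) gives (x, y) ≈ (34.1, -34.0).
Distances from that point to each station vs reported:
  A: calculated 43.6 vs reported 59.7 → residual 16.1 km
  B: calculated 46.3 vs reported 46.4 → residual 0.1 km
  C: calculated 105.4 vs reported 105.4 → residual 0.0 km
  D: calculated 74.4 vs reported 74.4 → residual 0.0 km
B, C, D are mutually consistent (residuals ≈ 0); A is off by 16.1 km.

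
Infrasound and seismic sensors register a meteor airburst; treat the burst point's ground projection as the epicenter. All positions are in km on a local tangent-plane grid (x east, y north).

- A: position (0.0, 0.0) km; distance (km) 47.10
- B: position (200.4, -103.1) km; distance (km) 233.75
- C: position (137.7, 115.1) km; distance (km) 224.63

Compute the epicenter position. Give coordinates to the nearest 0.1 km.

Circle about each station: x² + y² = 47.10²; (x − 200.4)² + (y + 103.1)² = 233.75²; (x − 137.7)² + (y − 115.1)² = 224.63².
Subtracting pairs of circle equations eliminates x²+y² and gives linear equations (the radical axes):
400.8 x − 206.2 y = -1630.88
275.4 x + 230.2 y = -16030.93
Solving the 2×2 system: x ≈ -24.7, y ≈ -40.1 km.

x ≈ -24.7 km, y ≈ -40.1 km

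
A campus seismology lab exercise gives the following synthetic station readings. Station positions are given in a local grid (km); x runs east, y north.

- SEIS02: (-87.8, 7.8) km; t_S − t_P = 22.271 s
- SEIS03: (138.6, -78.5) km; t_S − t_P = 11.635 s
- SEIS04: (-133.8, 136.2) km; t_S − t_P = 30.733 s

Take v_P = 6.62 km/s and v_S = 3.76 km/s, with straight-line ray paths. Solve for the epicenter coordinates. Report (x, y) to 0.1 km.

Distance from S−P lag: d = Δt · v_P v_S / (v_P − v_S) = Δt · (6.62·3.76)/(6.62−3.76) ≈ 8.7032·Δt.
So d_SEIS02 = 193.83, d_SEIS03 = 101.26, d_SEIS04 = 267.48 km.
Circle about each station: (x + 87.8)² + (y − 7.8)² = 193.83²; (x − 138.6)² + (y + 78.5)² = 101.26²; (x + 133.8)² + (y − 136.2)² = 267.48².
Subtracting the SEIS02 equation from the SEIS03 and SEIS04 equations removes the quadratic terms:
452.8 x − 172.6 y = 44919.01
-92.0 x + 256.8 y = -5292.28
Solving the 2×2 system: x ≈ 105.8, y ≈ 17.3 km.

(105.8, 17.3)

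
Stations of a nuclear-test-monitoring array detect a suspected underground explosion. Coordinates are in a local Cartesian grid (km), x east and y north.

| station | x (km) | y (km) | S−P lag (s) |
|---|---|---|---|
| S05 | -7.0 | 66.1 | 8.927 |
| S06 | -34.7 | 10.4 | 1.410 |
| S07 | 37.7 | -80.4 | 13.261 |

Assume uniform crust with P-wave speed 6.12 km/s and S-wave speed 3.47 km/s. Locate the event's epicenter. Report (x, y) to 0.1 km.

Distance from S−P lag: d = Δt · v_P v_S / (v_P − v_S) = Δt · (6.12·3.47)/(6.12−3.47) ≈ 8.0137·Δt.
So d_S05 = 71.54, d_S06 = 11.30, d_S07 = 106.27 km.
Circle about each station: (x + 7.0)² + (y − 66.1)² = 71.54²; (x + 34.7)² + (y − 10.4)² = 11.30²; (x − 37.7)² + (y + 80.4)² = 106.27².
Subtracting the S05 equation from the S06 and S07 equations removes the quadratic terms:
-55.4 x − 111.4 y = 1884.32
89.4 x − 293.0 y = -2708.10
Solving the 2×2 system: x ≈ -32.6, y ≈ -0.7 km.

-32.6 km east, -0.7 km north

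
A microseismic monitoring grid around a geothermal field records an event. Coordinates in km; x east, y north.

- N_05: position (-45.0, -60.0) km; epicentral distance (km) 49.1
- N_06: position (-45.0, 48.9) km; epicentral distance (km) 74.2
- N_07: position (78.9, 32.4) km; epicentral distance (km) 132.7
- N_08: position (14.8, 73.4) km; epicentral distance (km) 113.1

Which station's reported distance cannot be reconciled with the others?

N_05

Solve using three stations at a time. Using N_06, N_07, N_08 (subtract circle equations pairwise → linear system) gives (x, y) ≈ (-40.7, -25.2).
Distances from that point to each station vs reported:
  N_05: calculated 35.1 vs reported 49.1 → residual 14.0 km
  N_06: calculated 74.2 vs reported 74.2 → residual 0.0 km
  N_07: calculated 132.7 vs reported 132.7 → residual 0.0 km
  N_08: calculated 113.1 vs reported 113.1 → residual 0.0 km
N_06, N_07, N_08 are mutually consistent (residuals ≈ 0); N_05 is off by 14.0 km.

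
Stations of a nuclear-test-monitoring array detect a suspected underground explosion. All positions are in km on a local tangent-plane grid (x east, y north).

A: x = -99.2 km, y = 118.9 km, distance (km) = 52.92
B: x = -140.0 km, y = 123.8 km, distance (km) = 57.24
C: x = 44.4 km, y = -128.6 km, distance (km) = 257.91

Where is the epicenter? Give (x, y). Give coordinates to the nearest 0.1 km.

x ≈ -119.9 km, y ≈ 70.2 km

Circle about each station: (x + 99.2)² + (y − 118.9)² = 52.92²; (x + 140.0)² + (y − 123.8)² = 57.24²; (x − 44.4)² + (y + 128.6)² = 257.91².
Subtracting the A equation from the B and C equations removes the quadratic terms:
-81.6 x + 9.8 y = 10472.70
287.2 x − 495.0 y = -69185.57
Solving the 2×2 system: x ≈ -119.9, y ≈ 70.2 km.
Check against A (with the unrounded x, y): √((x + 99.2)²+(y − 118.9)²) = 52.92 ≈ 52.92 km. ✓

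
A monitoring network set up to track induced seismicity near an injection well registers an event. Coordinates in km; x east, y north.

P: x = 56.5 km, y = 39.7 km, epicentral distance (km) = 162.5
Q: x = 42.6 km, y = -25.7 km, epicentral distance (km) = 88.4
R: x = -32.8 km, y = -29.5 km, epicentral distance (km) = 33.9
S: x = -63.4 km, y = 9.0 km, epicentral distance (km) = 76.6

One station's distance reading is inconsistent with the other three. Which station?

P

Solve using three stations at a time. Using Q, R, S (subtract circle equations pairwise → linear system) gives (x, y) ≈ (-37.5, -63.1).
Distances from that point to each station vs reported:
  P: calculated 139.3 vs reported 162.5 → residual 23.2 km
  Q: calculated 88.4 vs reported 88.4 → residual 0.0 km
  R: calculated 33.9 vs reported 33.9 → residual 0.0 km
  S: calculated 76.6 vs reported 76.6 → residual 0.0 km
Q, R, S are mutually consistent (residuals ≈ 0); P is off by 23.2 km.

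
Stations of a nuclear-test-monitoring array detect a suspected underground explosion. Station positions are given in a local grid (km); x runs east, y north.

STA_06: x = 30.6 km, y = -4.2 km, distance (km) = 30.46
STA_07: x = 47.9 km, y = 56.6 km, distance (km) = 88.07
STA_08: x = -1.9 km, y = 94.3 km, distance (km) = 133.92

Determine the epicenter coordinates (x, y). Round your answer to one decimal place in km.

Circle about each station: (x − 30.6)² + (y + 4.2)² = 30.46²; (x − 47.9)² + (y − 56.6)² = 88.07²; (x + 1.9)² + (y − 94.3)² = 133.92².
Subtracting pairs of circle equations eliminates x²+y² and gives linear equations (the radical axes):
34.6 x + 121.6 y = -2284.54
-65.0 x + 197.0 y = -9064.65
Solving the 2×2 system: x ≈ 44.3, y ≈ -31.4 km.

44.3 km east, -31.4 km north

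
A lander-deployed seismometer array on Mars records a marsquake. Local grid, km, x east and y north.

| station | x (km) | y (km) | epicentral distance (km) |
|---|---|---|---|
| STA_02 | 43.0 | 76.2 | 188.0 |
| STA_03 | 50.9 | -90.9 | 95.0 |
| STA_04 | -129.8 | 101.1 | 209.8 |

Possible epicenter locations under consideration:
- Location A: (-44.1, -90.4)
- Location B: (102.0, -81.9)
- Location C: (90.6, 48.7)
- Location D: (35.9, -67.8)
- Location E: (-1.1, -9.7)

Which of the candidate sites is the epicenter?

For each candidate, compare |candidate − station| to the reported distance:
Location A: residuals STA_02 0.0, STA_03 0.0, STA_04 0.0 → max 0.0 km
Location B: residuals STA_02 19.2, STA_03 43.1, STA_04 85.5 → max 85.5 km
Location C: residuals STA_02 133.0, STA_03 50.1, STA_04 16.7 → max 133.0 km
Location D: residuals STA_02 43.8, STA_03 67.5, STA_04 26.8 → max 67.5 km
Location E: residuals STA_02 91.4, STA_03 1.4, STA_04 40.0 → max 91.4 km
Only Location A has all residuals ≈ 0.

Location A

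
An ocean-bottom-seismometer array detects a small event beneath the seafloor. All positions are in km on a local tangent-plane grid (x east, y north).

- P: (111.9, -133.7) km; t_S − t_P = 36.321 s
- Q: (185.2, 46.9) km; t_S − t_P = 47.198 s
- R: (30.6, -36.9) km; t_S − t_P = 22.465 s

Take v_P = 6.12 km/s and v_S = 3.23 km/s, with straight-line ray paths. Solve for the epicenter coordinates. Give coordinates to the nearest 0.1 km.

Distance from S−P lag: d = Δt · v_P v_S / (v_P − v_S) = Δt · (6.12·3.23)/(6.12−3.23) ≈ 6.8400·Δt.
So d_P = 248.44, d_Q = 322.83, d_R = 153.66 km.
Circle about each station: (x − 111.9)² + (y + 133.7)² = 248.44²; (x − 185.2)² + (y − 46.9)² = 322.83²; (x − 30.6)² + (y + 36.9)² = 153.66².
Subtracting the P equation from the Q and R equations removes the quadratic terms:
146.6 x + 361.2 y = -36395.43
-162.6 x + 193.6 y = 10011.71
Solving the 2×2 system: x ≈ -122.4, y ≈ -51.1 km.

(-122.4, -51.1)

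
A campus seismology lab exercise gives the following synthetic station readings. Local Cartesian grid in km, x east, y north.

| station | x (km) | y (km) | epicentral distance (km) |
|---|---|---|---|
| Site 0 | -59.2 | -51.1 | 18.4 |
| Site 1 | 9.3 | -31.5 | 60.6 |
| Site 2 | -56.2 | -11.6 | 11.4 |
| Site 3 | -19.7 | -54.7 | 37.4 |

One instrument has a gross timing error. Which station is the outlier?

Site 2

Solve using three stations at a time. Using Site 0, Site 1, Site 3 (subtract circle equations pairwise → linear system) gives (x, y) ≈ (-51.2, -34.6).
Distances from that point to each station vs reported:
  Site 0: calculated 18.3 vs reported 18.4 → residual 0.1 km
  Site 1: calculated 60.6 vs reported 60.6 → residual 0.0 km
  Site 2: calculated 23.5 vs reported 11.4 → residual 12.1 km
  Site 3: calculated 37.4 vs reported 37.4 → residual 0.0 km
Site 0, Site 1, Site 3 are mutually consistent (residuals ≈ 0); Site 2 is off by 12.1 km.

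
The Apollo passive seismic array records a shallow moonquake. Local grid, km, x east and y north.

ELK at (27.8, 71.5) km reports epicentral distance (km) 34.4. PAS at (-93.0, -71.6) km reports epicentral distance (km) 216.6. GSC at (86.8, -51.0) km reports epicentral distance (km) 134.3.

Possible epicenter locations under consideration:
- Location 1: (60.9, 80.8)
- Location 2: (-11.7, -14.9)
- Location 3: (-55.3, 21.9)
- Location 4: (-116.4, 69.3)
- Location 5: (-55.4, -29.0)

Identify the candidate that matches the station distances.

For each candidate, compare |candidate − station| to the reported distance:
Location 1: residuals ELK 0.0, PAS 0.0, GSC 0.0 → max 0.0 km
Location 2: residuals ELK 60.6, PAS 117.5, GSC 29.4 → max 117.5 km
Location 3: residuals ELK 62.4, PAS 115.8, GSC 25.4 → max 115.8 km
Location 4: residuals ELK 109.8, PAS 73.8, GSC 101.8 → max 109.8 km
Location 5: residuals ELK 96.1, PAS 159.8, GSC 9.6 → max 159.8 km
Only Location 1 has all residuals ≈ 0.

Location 1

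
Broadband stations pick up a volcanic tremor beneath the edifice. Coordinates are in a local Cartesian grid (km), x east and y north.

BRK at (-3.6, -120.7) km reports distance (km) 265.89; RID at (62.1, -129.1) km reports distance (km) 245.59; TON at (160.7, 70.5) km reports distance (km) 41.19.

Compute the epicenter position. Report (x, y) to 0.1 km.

(137.6, 104.6)

Circle about each station: (x + 3.6)² + (y + 120.7)² = 265.89²; (x − 62.1)² + (y + 129.1)² = 245.59²; (x − 160.7)² + (y − 70.5)² = 41.19².
Subtracting the BRK equation from the RID and TON equations removes the quadratic terms:
131.4 x − 16.8 y = 16324.81
328.6 x + 382.4 y = 85214.17
Solving the 2×2 system: x ≈ 137.6, y ≈ 104.6 km.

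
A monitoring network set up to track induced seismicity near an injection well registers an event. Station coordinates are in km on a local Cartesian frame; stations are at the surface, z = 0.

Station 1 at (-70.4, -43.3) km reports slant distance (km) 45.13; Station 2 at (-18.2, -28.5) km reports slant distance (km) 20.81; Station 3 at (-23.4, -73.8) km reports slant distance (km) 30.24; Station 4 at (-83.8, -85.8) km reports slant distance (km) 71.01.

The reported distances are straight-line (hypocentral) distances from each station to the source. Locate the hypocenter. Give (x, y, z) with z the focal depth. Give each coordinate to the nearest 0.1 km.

x ≈ -26.3 km, y ≈ -45.2 km, depth ≈ 9.4 km

Each station gives a sphere (x−x_i)² + (y−y_i)² + z² = d_i² (stations at z=0).
Subtracting the Station 1 sphere from Station 2 and Station 3: z² cancels, leaving linear equations in x and y:
104.4 x + 29.6 y = -4083.90
94.0 x − 61.0 y = 285.21
Solving: x ≈ -26.301, y ≈ -45.205 km (keep extra digits for the depth step; rounded: -26.3, -45.2).
Then from the Station 1 sphere: z² = 45.13² − (x + 70.4)² − (y + 43.3)² with x = -26.301, y = -45.205, so z ≈ 9.400 ≈ 9.4 km.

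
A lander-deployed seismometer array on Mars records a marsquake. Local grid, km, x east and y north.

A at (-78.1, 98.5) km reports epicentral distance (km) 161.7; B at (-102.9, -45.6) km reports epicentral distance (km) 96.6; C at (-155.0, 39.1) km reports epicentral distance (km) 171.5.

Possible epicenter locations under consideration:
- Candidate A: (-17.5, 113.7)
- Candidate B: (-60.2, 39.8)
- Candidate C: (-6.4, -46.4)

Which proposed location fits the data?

Candidate C

For each candidate, compare |candidate − station| to the reported distance:
Candidate A: residuals A 99.2, B 84.1, C 15.1 → max 99.2 km
Candidate B: residuals A 100.3, B 1.1, C 76.7 → max 100.3 km
Candidate C: residuals A 0.0, B 0.1, C 0.1 → max 0.1 km
Only Candidate C has all residuals ≈ 0.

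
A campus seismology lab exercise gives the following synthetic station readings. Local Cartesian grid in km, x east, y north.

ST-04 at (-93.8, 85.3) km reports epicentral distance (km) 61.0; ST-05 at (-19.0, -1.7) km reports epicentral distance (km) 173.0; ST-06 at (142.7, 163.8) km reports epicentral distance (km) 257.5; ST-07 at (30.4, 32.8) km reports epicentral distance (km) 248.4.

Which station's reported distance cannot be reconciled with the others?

Solve using three stations at a time. Using ST-04, ST-05, ST-06 (subtract circle equations pairwise → linear system) gives (x, y) ≈ (-114.0, 142.9).
Distances from that point to each station vs reported:
  ST-04: calculated 61.1 vs reported 61.0 → residual 0.1 km
  ST-05: calculated 173.0 vs reported 173.0 → residual 0.0 km
  ST-06: calculated 257.5 vs reported 257.5 → residual 0.0 km
  ST-07: calculated 181.6 vs reported 248.4 → residual 66.8 km
ST-04, ST-05, ST-06 are mutually consistent (residuals ≈ 0); ST-07 is off by 66.8 km.

ST-07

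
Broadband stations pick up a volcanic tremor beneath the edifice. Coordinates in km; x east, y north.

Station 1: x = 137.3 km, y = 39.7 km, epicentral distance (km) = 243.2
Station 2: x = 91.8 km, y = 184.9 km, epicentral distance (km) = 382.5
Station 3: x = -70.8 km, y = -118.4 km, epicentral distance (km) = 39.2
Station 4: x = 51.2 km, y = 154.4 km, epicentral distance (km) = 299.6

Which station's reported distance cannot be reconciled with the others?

Station 2

Solve using three stations at a time. Using Station 1, Station 3, Station 4 (subtract circle equations pairwise → linear system) gives (x, y) ≈ (-34.2, -132.8).
Distances from that point to each station vs reported:
  Station 1: calculated 243.2 vs reported 243.2 → residual 0.0 km
  Station 2: calculated 341.8 vs reported 382.5 → residual 40.7 km
  Station 3: calculated 39.4 vs reported 39.2 → residual 0.2 km
  Station 4: calculated 299.6 vs reported 299.6 → residual 0.0 km
Station 1, Station 3, Station 4 are mutually consistent (residuals ≈ 0); Station 2 is off by 40.7 km.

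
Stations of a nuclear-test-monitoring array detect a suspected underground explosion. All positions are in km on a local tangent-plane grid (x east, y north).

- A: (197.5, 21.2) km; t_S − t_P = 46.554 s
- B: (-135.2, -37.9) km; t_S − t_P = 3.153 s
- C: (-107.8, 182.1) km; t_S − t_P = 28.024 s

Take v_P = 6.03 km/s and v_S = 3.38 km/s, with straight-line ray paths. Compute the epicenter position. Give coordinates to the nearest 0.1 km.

Distance from S−P lag: d = Δt · v_P v_S / (v_P − v_S) = Δt · (6.03·3.38)/(6.03−3.38) ≈ 7.6911·Δt.
So d_A = 358.05, d_B = 24.25, d_C = 215.54 km.
Circle about each station: (x − 197.5)² + (y − 21.2)² = 358.05²; (x + 135.2)² + (y + 37.9)² = 24.25²; (x + 107.8)² + (y − 182.1)² = 215.54².
Subtracting pairs of circle equations eliminates x²+y² and gives linear equations (the radical axes):
-665.4 x − 118.2 y = 107871.50
-610.6 x + 321.8 y = 87067.87
Solving the 2×2 system: x ≈ -157.2, y ≈ -27.7 km.

(-157.2, -27.7)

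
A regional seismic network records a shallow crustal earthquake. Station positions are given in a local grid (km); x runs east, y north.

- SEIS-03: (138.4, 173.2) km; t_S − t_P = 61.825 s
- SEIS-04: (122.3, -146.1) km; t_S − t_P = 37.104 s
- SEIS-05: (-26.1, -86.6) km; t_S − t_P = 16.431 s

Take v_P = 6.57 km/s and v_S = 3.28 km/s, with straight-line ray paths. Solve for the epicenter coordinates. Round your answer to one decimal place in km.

x ≈ -120.6 km, y ≈ -138.1 km

Distance from S−P lag: d = Δt · v_P v_S / (v_P − v_S) = Δt · (6.57·3.28)/(6.57−3.28) ≈ 6.5500·Δt.
So d_SEIS-03 = 404.96, d_SEIS-04 = 243.03, d_SEIS-05 = 107.62 km.
Circle about each station: (x − 138.4)² + (y − 173.2)² = 404.96²; (x − 122.3)² + (y + 146.1)² = 243.03²; (x + 26.1)² + (y + 86.6)² = 107.62².
Subtracting pairs of circle equations eliminates x²+y² and gives linear equations (the radical axes):
-32.2 x − 638.6 y = 92078.72
-329.0 x − 519.6 y = 111438.51
Solving the 2×2 system: x ≈ -120.6, y ≈ -138.1 km.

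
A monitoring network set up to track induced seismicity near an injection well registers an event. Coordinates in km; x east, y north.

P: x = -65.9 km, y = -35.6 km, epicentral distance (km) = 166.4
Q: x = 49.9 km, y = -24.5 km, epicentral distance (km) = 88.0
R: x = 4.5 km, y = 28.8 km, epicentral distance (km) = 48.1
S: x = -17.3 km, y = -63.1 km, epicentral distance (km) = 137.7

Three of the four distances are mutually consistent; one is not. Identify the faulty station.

P

Solve using three stations at a time. Using Q, R, S (subtract circle equations pairwise → linear system) gives (x, y) ≈ (38.6, 62.8).
Distances from that point to each station vs reported:
  P: calculated 143.5 vs reported 166.4 → residual 22.9 km
  Q: calculated 88.0 vs reported 88.0 → residual 0.0 km
  R: calculated 48.1 vs reported 48.1 → residual 0.0 km
  S: calculated 137.7 vs reported 137.7 → residual 0.0 km
Q, R, S are mutually consistent (residuals ≈ 0); P is off by 22.9 km.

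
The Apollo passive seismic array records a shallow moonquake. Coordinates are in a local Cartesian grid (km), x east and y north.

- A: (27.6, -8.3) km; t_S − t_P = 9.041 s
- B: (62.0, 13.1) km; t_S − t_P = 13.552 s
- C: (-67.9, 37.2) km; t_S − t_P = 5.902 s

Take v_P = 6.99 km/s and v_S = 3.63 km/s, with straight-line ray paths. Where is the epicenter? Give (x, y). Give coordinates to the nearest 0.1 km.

Distance from S−P lag: d = Δt · v_P v_S / (v_P − v_S) = Δt · (6.99·3.63)/(6.99−3.63) ≈ 7.5517·Δt.
So d_A = 68.27, d_B = 102.34, d_C = 44.57 km.
Circle about each station: (x − 27.6)² + (y + 8.3)² = 68.27²; (x − 62.0)² + (y − 13.1)² = 102.34²; (x + 67.9)² + (y − 37.2)² = 44.57².
Subtracting pairs of circle equations eliminates x²+y² and gives linear equations (the radical axes):
68.8 x + 42.8 y = -2627.72
-191.0 x + 91.0 y = 7837.91
Solving the 2×2 system: x ≈ -39.8, y ≈ 2.6 km.
Check against A (with the unrounded x, y): √((x − 27.6)²+(y + 8.3)²) = 68.28 ≈ 68.27 km. ✓

-39.8 km east, 2.6 km north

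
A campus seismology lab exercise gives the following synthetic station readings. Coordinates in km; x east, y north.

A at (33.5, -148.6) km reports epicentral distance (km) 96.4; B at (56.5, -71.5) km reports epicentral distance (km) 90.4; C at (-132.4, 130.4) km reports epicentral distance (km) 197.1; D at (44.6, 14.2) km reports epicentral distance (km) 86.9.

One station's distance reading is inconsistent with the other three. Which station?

A

Solve using three stations at a time. Using B, C, D (subtract circle equations pairwise → linear system) gives (x, y) ≈ (-26.4, -35.7).
Distances from that point to each station vs reported:
  A: calculated 127.8 vs reported 96.4 → residual 31.4 km
  B: calculated 90.3 vs reported 90.4 → residual 0.1 km
  C: calculated 197.1 vs reported 197.1 → residual 0.0 km
  D: calculated 86.8 vs reported 86.9 → residual 0.1 km
B, C, D are mutually consistent (residuals ≈ 0); A is off by 31.4 km.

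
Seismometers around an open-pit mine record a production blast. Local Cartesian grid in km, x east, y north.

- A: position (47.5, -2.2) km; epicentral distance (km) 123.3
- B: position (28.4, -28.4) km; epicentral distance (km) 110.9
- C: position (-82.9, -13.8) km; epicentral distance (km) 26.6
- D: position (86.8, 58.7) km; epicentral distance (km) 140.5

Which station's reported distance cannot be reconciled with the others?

D

Solve using three stations at a time. Using A, B, C (subtract circle equations pairwise → linear system) gives (x, y) ≈ (-75.0, 11.6).
Distances from that point to each station vs reported:
  A: calculated 123.3 vs reported 123.3 → residual 0.0 km
  B: calculated 110.9 vs reported 110.9 → residual 0.0 km
  C: calculated 26.6 vs reported 26.6 → residual 0.0 km
  D: calculated 168.5 vs reported 140.5 → residual 28.0 km
A, B, C are mutually consistent (residuals ≈ 0); D is off by 28.0 km.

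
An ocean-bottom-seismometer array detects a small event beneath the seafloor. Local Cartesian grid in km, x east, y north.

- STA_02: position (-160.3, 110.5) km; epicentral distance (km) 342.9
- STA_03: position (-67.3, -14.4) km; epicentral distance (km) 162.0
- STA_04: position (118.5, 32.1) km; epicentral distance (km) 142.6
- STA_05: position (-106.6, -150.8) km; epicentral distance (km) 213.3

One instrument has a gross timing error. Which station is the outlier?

Solve using three stations at a time. Using STA_02, STA_04, STA_05 (subtract circle equations pairwise → linear system) gives (x, y) ≈ (102.6, -109.6).
Distances from that point to each station vs reported:
  STA_02: calculated 342.9 vs reported 342.9 → residual 0.0 km
  STA_03: calculated 194.8 vs reported 162.0 → residual 32.8 km
  STA_04: calculated 142.5 vs reported 142.6 → residual 0.1 km
  STA_05: calculated 213.3 vs reported 213.3 → residual 0.0 km
STA_02, STA_04, STA_05 are mutually consistent (residuals ≈ 0); STA_03 is off by 32.8 km.

STA_03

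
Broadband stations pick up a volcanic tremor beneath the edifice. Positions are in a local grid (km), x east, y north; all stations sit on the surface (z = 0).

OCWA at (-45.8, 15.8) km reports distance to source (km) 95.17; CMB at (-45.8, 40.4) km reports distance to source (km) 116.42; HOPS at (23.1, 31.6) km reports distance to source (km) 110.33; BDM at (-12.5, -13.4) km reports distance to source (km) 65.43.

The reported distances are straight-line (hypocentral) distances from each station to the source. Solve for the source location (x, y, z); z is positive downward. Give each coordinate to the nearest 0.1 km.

Each station gives a sphere (x−x_i)² + (y−y_i)² + z² = d_i² (stations at z=0).
Subtracting the OCWA sphere from CMB and HOPS: z² cancels, leaving linear equations in x and y:
0.0 x + 49.2 y = -3113.77
137.8 x + 31.6 y = -3930.49
Solving: x ≈ -14.010, y ≈ -63.288 km (keep extra digits for the depth step; rounded: -14.0, -63.3).
Then from the OCWA sphere: z² = 95.17² − (x + 45.8)² − (y − 15.8)² with x = -14.010, y = -63.288, so z ≈ 42.330 ≈ 42.3 km.

x ≈ -14.0 km, y ≈ -63.3 km, depth ≈ 42.3 km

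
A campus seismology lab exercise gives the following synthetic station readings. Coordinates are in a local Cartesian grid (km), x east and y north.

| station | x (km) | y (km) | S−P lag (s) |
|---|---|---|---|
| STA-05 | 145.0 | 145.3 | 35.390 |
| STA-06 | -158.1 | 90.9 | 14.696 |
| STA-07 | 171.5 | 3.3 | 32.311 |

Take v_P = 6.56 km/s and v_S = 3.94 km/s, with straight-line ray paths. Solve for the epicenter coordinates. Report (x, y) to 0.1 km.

Distance from S−P lag: d = Δt · v_P v_S / (v_P − v_S) = Δt · (6.56·3.94)/(6.56−3.94) ≈ 9.8650·Δt.
So d_STA-05 = 349.12, d_STA-06 = 144.98, d_STA-07 = 318.75 km.
Circle about each station: (x − 145.0)² + (y − 145.3)² = 349.12²; (x + 158.1)² + (y − 90.9)² = 144.98²; (x − 171.5)² + (y − 3.3)² = 318.75².
Subtracting the STA-05 equation from the STA-06 and STA-07 equations removes the quadratic terms:
-606.2 x − 108.8 y = 91986.90
53.0 x − 284.0 y = 7569.26
Solving the 2×2 system: x ≈ -142.2, y ≈ -53.2 km.
Check against STA-05 (with the unrounded x, y): √((x − 145.0)²+(y − 145.3)²) = 349.11 ≈ 349.12 km. ✓

-142.2 km east, -53.2 km north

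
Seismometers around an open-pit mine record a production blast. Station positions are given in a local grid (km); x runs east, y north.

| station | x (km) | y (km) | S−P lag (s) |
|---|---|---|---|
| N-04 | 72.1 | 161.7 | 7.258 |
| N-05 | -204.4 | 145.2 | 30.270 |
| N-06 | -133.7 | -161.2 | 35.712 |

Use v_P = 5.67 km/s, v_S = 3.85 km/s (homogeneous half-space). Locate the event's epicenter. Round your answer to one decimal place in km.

(158.6, 151.9)

Distance from S−P lag: d = Δt · v_P v_S / (v_P − v_S) = Δt · (5.67·3.85)/(5.67−3.85) ≈ 11.9942·Δt.
So d_N-04 = 87.05, d_N-05 = 363.07, d_N-06 = 428.34 km.
Circle about each station: (x − 72.1)² + (y − 161.7)² = 87.05²; (x + 204.4)² + (y − 145.2)² = 363.07²; (x + 133.7)² + (y + 161.2)² = 428.34².
Subtracting pairs of circle equations eliminates x²+y² and gives linear equations (the radical axes):
-553.0 x − 33.0 y = -92725.02
-411.6 x − 645.8 y = -163381.62
Solving the 2×2 system: x ≈ 158.6, y ≈ 151.9 km.
Check against N-04 (with the unrounded x, y): √((x − 72.1)²+(y − 161.7)²) = 87.07 ≈ 87.05 km. ✓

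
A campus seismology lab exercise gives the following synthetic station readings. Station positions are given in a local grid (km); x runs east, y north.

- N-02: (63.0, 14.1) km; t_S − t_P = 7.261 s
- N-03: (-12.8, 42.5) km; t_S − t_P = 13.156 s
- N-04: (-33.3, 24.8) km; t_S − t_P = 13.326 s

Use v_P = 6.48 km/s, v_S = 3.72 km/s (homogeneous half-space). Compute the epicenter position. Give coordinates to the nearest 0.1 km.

56.7 km east, -49.0 km north

Distance from S−P lag: d = Δt · v_P v_S / (v_P − v_S) = Δt · (6.48·3.72)/(6.48−3.72) ≈ 8.7339·Δt.
So d_N-02 = 63.42, d_N-03 = 114.90, d_N-04 = 116.39 km.
Circle about each station: (x − 63.0)² + (y − 14.1)² = 63.42²; (x + 12.8)² + (y − 42.5)² = 114.90²; (x + 33.3)² + (y − 24.8)² = 116.39².
Subtracting the N-02 equation from the N-03 and N-04 equations removes the quadratic terms:
-151.6 x + 56.8 y = -11377.63
-192.6 x + 21.4 y = -11968.42
Solving the 2×2 system: x ≈ 56.7, y ≈ -49.0 km.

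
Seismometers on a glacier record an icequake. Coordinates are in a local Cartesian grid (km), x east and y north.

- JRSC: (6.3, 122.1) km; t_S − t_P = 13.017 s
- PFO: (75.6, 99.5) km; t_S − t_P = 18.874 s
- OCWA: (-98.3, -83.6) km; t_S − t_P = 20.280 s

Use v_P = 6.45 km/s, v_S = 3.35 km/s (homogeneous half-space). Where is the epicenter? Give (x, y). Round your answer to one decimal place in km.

Distance from S−P lag: d = Δt · v_P v_S / (v_P − v_S) = Δt · (6.45·3.35)/(6.45−3.35) ≈ 6.9702·Δt.
So d_JRSC = 90.73, d_PFO = 131.55, d_OCWA = 141.35 km.
Circle about each station: (x − 6.3)² + (y − 122.1)² = 90.73²; (x − 75.6)² + (y − 99.5)² = 131.55²; (x + 98.3)² + (y + 83.6)² = 141.35².
Subtracting the JRSC equation from the PFO and OCWA equations removes the quadratic terms:
138.6 x − 45.2 y = -8405.96
-209.2 x − 411.4 y = -10044.14
Solving the 2×2 system: x ≈ -45.2, y ≈ 47.4 km.
Check against JRSC (with the unrounded x, y): √((x − 6.3)²+(y − 122.1)²) = 90.73 ≈ 90.73 km. ✓

-45.2 km east, 47.4 km north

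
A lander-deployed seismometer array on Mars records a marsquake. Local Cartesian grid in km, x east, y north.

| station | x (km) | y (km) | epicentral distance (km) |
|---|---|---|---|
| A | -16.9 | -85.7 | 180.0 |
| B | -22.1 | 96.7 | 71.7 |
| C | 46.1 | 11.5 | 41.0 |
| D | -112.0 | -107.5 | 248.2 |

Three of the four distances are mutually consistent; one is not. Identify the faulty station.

Solve using three stations at a time. Using A, B, D (subtract circle equations pairwise → linear system) gives (x, y) ≈ (48.1, 82.2).
Distances from that point to each station vs reported:
  A: calculated 180.0 vs reported 180.0 → residual 0.0 km
  B: calculated 71.7 vs reported 71.7 → residual 0.0 km
  C: calculated 70.7 vs reported 41.0 → residual 29.7 km
  D: calculated 248.2 vs reported 248.2 → residual 0.0 km
A, B, D are mutually consistent (residuals ≈ 0); C is off by 29.7 km.

C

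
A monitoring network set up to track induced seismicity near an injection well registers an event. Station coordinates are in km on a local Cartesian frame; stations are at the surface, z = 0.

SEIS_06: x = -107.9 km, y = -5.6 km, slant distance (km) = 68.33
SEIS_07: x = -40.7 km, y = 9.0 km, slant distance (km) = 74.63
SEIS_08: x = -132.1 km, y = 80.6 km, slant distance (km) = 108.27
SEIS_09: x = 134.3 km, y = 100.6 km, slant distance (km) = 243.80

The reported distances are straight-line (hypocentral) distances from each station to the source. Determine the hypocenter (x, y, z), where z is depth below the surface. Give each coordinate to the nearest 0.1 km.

x ≈ -82.2 km, y ≈ 7.2 km, depth ≈ 62.0 km

Each station gives a sphere (x−x_i)² + (y−y_i)² + z² = d_i² (stations at z=0).
Subtracting the SEIS_06 sphere from SEIS_07 and SEIS_08: z² cancels, leaving linear equations in x and y:
134.4 x + 29.2 y = -10836.93
-48.4 x + 172.4 y = 5219.60
Solving: x ≈ -82.196, y ≈ 7.200 km (keep extra digits for the depth step; rounded: -82.2, 7.2).
Then from the SEIS_06 sphere: z² = 68.33² − (x + 107.9)² − (y + 5.6)² with x = -82.196, y = 7.200, so z ≈ 62.004 ≈ 62.0 km.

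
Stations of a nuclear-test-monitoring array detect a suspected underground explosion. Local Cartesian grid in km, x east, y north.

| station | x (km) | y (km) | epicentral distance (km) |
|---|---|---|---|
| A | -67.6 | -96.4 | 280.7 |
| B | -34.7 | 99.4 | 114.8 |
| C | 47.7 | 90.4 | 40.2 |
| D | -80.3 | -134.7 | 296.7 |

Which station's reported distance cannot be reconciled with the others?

A

Solve using three stations at a time. Using B, C, D (subtract circle equations pairwise → linear system) gives (x, y) ≈ (78.9, 115.6).
Distances from that point to each station vs reported:
  A: calculated 257.7 vs reported 280.7 → residual 23.0 km
  B: calculated 114.8 vs reported 114.8 → residual 0.0 km
  C: calculated 40.2 vs reported 40.2 → residual 0.0 km
  D: calculated 296.7 vs reported 296.7 → residual 0.0 km
B, C, D are mutually consistent (residuals ≈ 0); A is off by 23.0 km.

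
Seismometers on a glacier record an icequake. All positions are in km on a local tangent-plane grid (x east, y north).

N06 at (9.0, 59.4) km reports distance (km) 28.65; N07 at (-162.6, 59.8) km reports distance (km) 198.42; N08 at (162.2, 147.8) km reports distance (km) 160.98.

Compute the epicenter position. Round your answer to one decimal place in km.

Circle about each station: (x − 9.0)² + (y − 59.4)² = 28.65²; (x + 162.6)² + (y − 59.8)² = 198.42²; (x − 162.2)² + (y − 147.8)² = 160.98².
Subtracting pairs of circle equations eliminates x²+y² and gives linear equations (the radical axes):
-343.2 x + 0.8 y = -12144.23
306.4 x + 176.8 y = 19450.58
Solving the 2×2 system: x ≈ 35.5, y ≈ 48.5 km.
Check against N06 (with the unrounded x, y): √((x − 9.0)²+(y − 59.4)²) = 28.65 ≈ 28.65 km. ✓

x ≈ 35.5 km, y ≈ 48.5 km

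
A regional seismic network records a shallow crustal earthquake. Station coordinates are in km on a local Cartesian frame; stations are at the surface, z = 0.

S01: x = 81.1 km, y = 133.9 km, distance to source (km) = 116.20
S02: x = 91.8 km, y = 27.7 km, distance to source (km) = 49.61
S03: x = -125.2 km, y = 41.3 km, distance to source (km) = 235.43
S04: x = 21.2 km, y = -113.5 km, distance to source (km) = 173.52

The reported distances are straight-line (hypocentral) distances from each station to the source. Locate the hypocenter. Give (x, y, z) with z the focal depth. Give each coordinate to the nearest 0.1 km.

x ≈ 105.1 km, y ≈ 30.7 km, depth ≈ 47.7 km

Each station gives a sphere (x−x_i)² + (y−y_i)² + z² = d_i² (stations at z=0).
Subtracting the S01 sphere from S02 and S03: z² cancels, leaving linear equations in x and y:
21.4 x − 212.4 y = -4270.60
-412.6 x − 185.2 y = -49050.53
Solving: x ≈ 105.103, y ≈ 30.696 km (keep extra digits for the depth step; rounded: 105.1, 30.7).
Then from the S01 sphere: z² = 116.20² − (x − 81.1)² − (y − 133.9)² with x = 105.103, y = 30.696, so z ≈ 47.699 ≈ 47.7 km.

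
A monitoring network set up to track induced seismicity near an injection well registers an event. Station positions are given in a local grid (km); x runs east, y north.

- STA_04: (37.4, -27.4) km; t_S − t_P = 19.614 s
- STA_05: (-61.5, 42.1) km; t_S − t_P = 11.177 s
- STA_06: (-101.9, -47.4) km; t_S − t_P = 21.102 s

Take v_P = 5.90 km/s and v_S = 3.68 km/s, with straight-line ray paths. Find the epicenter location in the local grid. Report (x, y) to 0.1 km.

Distance from S−P lag: d = Δt · v_P v_S / (v_P − v_S) = Δt · (5.90·3.68)/(5.90−3.68) ≈ 9.7802·Δt.
So d_STA_04 = 191.83, d_STA_05 = 109.31, d_STA_06 = 206.38 km.
Circle about each station: (x − 37.4)² + (y + 27.4)² = 191.83²; (x + 61.5)² + (y − 42.1)² = 109.31²; (x + 101.9)² + (y + 47.4)² = 206.38².
Subtracting the STA_04 equation from the STA_05 and STA_06 equations removes the quadratic terms:
-197.8 x + 139.0 y = 28255.21
-278.6 x − 40.0 y = 4686.89
Solving the 2×2 system: x ≈ -38.2, y ≈ 148.9 km.

x ≈ -38.2 km, y ≈ 148.9 km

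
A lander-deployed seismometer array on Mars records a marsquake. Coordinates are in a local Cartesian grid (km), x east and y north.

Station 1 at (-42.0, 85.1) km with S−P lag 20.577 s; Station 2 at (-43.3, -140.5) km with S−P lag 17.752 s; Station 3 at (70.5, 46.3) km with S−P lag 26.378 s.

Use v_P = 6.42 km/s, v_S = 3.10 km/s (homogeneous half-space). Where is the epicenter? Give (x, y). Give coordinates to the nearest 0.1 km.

-64.4 km east, -36.2 km north

Distance from S−P lag: d = Δt · v_P v_S / (v_P − v_S) = Δt · (6.42·3.10)/(6.42−3.10) ≈ 5.9946·Δt.
So d_Station 1 = 123.35, d_Station 2 = 106.42, d_Station 3 = 158.12 km.
Circle about each station: (x + 42.0)² + (y − 85.1)² = 123.35²; (x + 43.3)² + (y + 140.5)² = 106.42²; (x − 70.5)² + (y − 46.3)² = 158.12².
Subtracting the Station 1 equation from the Station 2 and Station 3 equations removes the quadratic terms:
-2.6 x − 451.2 y = 16499.14
225.0 x − 77.6 y = -11678.78
Solving the 2×2 system: x ≈ -64.4, y ≈ -36.2 km.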